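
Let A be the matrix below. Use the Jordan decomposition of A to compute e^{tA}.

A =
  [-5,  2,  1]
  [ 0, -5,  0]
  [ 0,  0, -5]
e^{tA} =
  [exp(-5*t), 2*t*exp(-5*t), t*exp(-5*t)]
  [0, exp(-5*t), 0]
  [0, 0, exp(-5*t)]

Strategy: write A = P · J · P⁻¹ where J is a Jordan canonical form, so e^{tA} = P · e^{tJ} · P⁻¹, and e^{tJ} can be computed block-by-block.

A has Jordan form
J =
  [-5,  1,  0]
  [ 0, -5,  0]
  [ 0,  0, -5]
(up to reordering of blocks).

Per-block formulas:
  For a 1×1 block at λ = -5: exp(t · [-5]) = [e^(-5t)].
  For a 2×2 Jordan block J_2(-5): exp(t · J_2(-5)) = e^(-5t)·(I + t·N), where N is the 2×2 nilpotent shift.

After assembling e^{tJ} and conjugating by P, we get:

e^{tA} =
  [exp(-5*t), 2*t*exp(-5*t), t*exp(-5*t)]
  [0, exp(-5*t), 0]
  [0, 0, exp(-5*t)]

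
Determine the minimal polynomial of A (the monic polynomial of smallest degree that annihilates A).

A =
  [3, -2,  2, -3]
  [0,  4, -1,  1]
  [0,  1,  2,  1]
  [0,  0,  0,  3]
x^2 - 6*x + 9

The characteristic polynomial is χ_A(x) = (x - 3)^4, so the eigenvalues are known. The minimal polynomial is
  m_A(x) = Π_λ (x − λ)^{k_λ}
where k_λ is the size of the *largest* Jordan block for λ (equivalently, the smallest k with (A − λI)^k v = 0 for every generalised eigenvector v of λ).

  λ = 3: largest Jordan block has size 2, contributing (x − 3)^2

So m_A(x) = (x - 3)^2 = x^2 - 6*x + 9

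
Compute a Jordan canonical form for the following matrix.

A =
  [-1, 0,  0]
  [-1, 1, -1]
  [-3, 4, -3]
J_3(-1)

The characteristic polynomial is
  det(x·I − A) = x^3 + 3*x^2 + 3*x + 1 = (x + 1)^3

Eigenvalues and multiplicities (the geometric multiplicity of λ is n − rank(A − λI), which equals the number of Jordan blocks for λ):
  λ = -1: algebraic multiplicity = 3, geometric multiplicity = 1

Determining the block sizes for each eigenvalue:
  λ = -1: one block (gm = 1), so the single block has size am = 3 → block sizes [3]

Assembling the blocks gives a Jordan form
J =
  [-1,  1,  0]
  [ 0, -1,  1]
  [ 0,  0, -1]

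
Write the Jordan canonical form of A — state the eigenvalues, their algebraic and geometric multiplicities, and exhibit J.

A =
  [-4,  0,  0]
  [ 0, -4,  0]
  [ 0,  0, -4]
J_1(-4) ⊕ J_1(-4) ⊕ J_1(-4)

The characteristic polynomial is
  det(x·I − A) = x^3 + 12*x^2 + 48*x + 64 = (x + 4)^3

Eigenvalues and multiplicities (the geometric multiplicity of λ is n − rank(A − λI), which equals the number of Jordan blocks for λ):
  λ = -4: algebraic multiplicity = 3, geometric multiplicity = 3

Determining the block sizes for each eigenvalue:
  λ = -4: gm = am = 3, so every block has size 1 → block sizes [1, 1, 1]

Assembling the blocks gives a Jordan form
J =
  [-4,  0,  0]
  [ 0, -4,  0]
  [ 0,  0, -4]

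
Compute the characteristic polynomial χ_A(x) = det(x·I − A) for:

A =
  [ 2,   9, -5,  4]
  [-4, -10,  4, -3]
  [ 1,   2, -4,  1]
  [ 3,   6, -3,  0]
x^4 + 12*x^3 + 54*x^2 + 108*x + 81

Expanding det(x·I − A) (e.g. by cofactor expansion or by noting that A is similar to its Jordan form J, which has the same characteristic polynomial as A) gives
  χ_A(x) = x^4 + 12*x^3 + 54*x^2 + 108*x + 81
which factors as (x + 3)^4. The eigenvalues (with algebraic multiplicities) are λ = -3 with multiplicity 4.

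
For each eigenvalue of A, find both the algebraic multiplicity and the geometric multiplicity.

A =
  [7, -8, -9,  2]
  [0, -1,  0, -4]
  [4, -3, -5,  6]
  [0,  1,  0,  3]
λ = 1: alg = 4, geom = 2

Step 1 — factor the characteristic polynomial to read off the algebraic multiplicities:
  χ_A(x) = (x - 1)^4

Step 2 — compute geometric multiplicities via the rank-nullity identity g(λ) = n − rank(A − λI):
  rank(A − (1)·I) = 2, so dim ker(A − (1)·I) = n − 2 = 2

Summary:
  λ = 1: algebraic multiplicity = 4, geometric multiplicity = 2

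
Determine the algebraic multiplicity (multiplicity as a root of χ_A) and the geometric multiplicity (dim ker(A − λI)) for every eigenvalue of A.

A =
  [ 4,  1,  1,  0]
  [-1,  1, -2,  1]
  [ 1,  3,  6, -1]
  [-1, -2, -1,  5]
λ = 4: alg = 4, geom = 2

Step 1 — factor the characteristic polynomial to read off the algebraic multiplicities:
  χ_A(x) = (x - 4)^4

Step 2 — compute geometric multiplicities via the rank-nullity identity g(λ) = n − rank(A − λI):
  rank(A − (4)·I) = 2, so dim ker(A − (4)·I) = n − 2 = 2

Summary:
  λ = 4: algebraic multiplicity = 4, geometric multiplicity = 2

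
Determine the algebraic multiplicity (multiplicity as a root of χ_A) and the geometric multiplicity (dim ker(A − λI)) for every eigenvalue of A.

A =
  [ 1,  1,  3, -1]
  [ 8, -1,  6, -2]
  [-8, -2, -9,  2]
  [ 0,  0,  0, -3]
λ = -3: alg = 4, geom = 3

Step 1 — factor the characteristic polynomial to read off the algebraic multiplicities:
  χ_A(x) = (x + 3)^4

Step 2 — compute geometric multiplicities via the rank-nullity identity g(λ) = n − rank(A − λI):
  rank(A − (-3)·I) = 1, so dim ker(A − (-3)·I) = n − 1 = 3

Summary:
  λ = -3: algebraic multiplicity = 4, geometric multiplicity = 3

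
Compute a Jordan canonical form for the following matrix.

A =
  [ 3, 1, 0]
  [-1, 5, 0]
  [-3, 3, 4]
J_2(4) ⊕ J_1(4)

The characteristic polynomial is
  det(x·I − A) = x^3 - 12*x^2 + 48*x - 64 = (x - 4)^3

Eigenvalues and multiplicities (the geometric multiplicity of λ is n − rank(A − λI), which equals the number of Jordan blocks for λ):
  λ = 4: algebraic multiplicity = 3, geometric multiplicity = 2

Determining the block sizes for each eigenvalue:
  λ = 4: 2 blocks summing to 3 forces exactly one block of size 2 and the rest size 1 → block sizes [2, 1]

Assembling the blocks gives a Jordan form
J =
  [4, 1, 0]
  [0, 4, 0]
  [0, 0, 4]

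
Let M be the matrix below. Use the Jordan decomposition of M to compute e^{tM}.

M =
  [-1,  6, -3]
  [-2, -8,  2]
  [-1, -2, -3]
e^{tM} =
  [3*t*exp(-4*t) + exp(-4*t), 6*t*exp(-4*t), -3*t*exp(-4*t)]
  [-2*t*exp(-4*t), -4*t*exp(-4*t) + exp(-4*t), 2*t*exp(-4*t)]
  [-t*exp(-4*t), -2*t*exp(-4*t), t*exp(-4*t) + exp(-4*t)]

Strategy: write M = P · J · P⁻¹ where J is a Jordan canonical form, so e^{tM} = P · e^{tJ} · P⁻¹, and e^{tJ} can be computed block-by-block.

M has Jordan form
J =
  [-4,  1,  0]
  [ 0, -4,  0]
  [ 0,  0, -4]
(up to reordering of blocks).

Per-block formulas:
  For a 2×2 Jordan block J_2(-4): exp(t · J_2(-4)) = e^(-4t)·(I + t·N), where N is the 2×2 nilpotent shift.
  For a 1×1 block at λ = -4: exp(t · [-4]) = [e^(-4t)].

After assembling e^{tJ} and conjugating by P, we get:

e^{tM} =
  [3*t*exp(-4*t) + exp(-4*t), 6*t*exp(-4*t), -3*t*exp(-4*t)]
  [-2*t*exp(-4*t), -4*t*exp(-4*t) + exp(-4*t), 2*t*exp(-4*t)]
  [-t*exp(-4*t), -2*t*exp(-4*t), t*exp(-4*t) + exp(-4*t)]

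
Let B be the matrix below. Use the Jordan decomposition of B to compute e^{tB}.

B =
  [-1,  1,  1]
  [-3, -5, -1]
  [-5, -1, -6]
e^{tB} =
  [t^2*exp(-4*t)/2 + 3*t*exp(-4*t) + exp(-4*t), t^2*exp(-4*t)/2 + t*exp(-4*t), t*exp(-4*t)]
  [-t^2*exp(-4*t)/2 - 3*t*exp(-4*t), -t^2*exp(-4*t)/2 - t*exp(-4*t) + exp(-4*t), -t*exp(-4*t)]
  [-t^2*exp(-4*t) - 5*t*exp(-4*t), -t^2*exp(-4*t) - t*exp(-4*t), -2*t*exp(-4*t) + exp(-4*t)]

Strategy: write B = P · J · P⁻¹ where J is a Jordan canonical form, so e^{tB} = P · e^{tJ} · P⁻¹, and e^{tJ} can be computed block-by-block.

B has Jordan form
J =
  [-4,  1,  0]
  [ 0, -4,  1]
  [ 0,  0, -4]
(up to reordering of blocks).

Per-block formulas:
  For a 3×3 Jordan block J_3(-4): exp(t · J_3(-4)) = e^(-4t)·(I + t·N + (t^2/2)·N^2), where N is the 3×3 nilpotent shift.

After assembling e^{tJ} and conjugating by P, we get:

e^{tB} =
  [t^2*exp(-4*t)/2 + 3*t*exp(-4*t) + exp(-4*t), t^2*exp(-4*t)/2 + t*exp(-4*t), t*exp(-4*t)]
  [-t^2*exp(-4*t)/2 - 3*t*exp(-4*t), -t^2*exp(-4*t)/2 - t*exp(-4*t) + exp(-4*t), -t*exp(-4*t)]
  [-t^2*exp(-4*t) - 5*t*exp(-4*t), -t^2*exp(-4*t) - t*exp(-4*t), -2*t*exp(-4*t) + exp(-4*t)]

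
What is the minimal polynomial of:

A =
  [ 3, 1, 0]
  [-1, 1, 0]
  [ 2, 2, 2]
x^2 - 4*x + 4

The characteristic polynomial is χ_A(x) = (x - 2)^3, so the eigenvalues are known. The minimal polynomial is
  m_A(x) = Π_λ (x − λ)^{k_λ}
where k_λ is the size of the *largest* Jordan block for λ (equivalently, the smallest k with (A − λI)^k v = 0 for every generalised eigenvector v of λ).

  λ = 2: largest Jordan block has size 2, contributing (x − 2)^2

So m_A(x) = (x - 2)^2 = x^2 - 4*x + 4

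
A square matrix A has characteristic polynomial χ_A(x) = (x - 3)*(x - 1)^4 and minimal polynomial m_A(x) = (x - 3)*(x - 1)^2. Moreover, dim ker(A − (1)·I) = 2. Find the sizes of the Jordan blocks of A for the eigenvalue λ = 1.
Block sizes for λ = 1: [2, 2]

Step 1 — from the characteristic polynomial, algebraic multiplicity of λ = 1 is 4. From dim ker(A − (1)·I) = 2, there are exactly 2 Jordan blocks for λ = 1.
Step 2 — from the minimal polynomial, the factor (x − 1)^2 tells us the largest block for λ = 1 has size 2.
Step 3 — with total size 4, 2 blocks, and largest block 2, the block sizes (in nonincreasing order) are [2, 2].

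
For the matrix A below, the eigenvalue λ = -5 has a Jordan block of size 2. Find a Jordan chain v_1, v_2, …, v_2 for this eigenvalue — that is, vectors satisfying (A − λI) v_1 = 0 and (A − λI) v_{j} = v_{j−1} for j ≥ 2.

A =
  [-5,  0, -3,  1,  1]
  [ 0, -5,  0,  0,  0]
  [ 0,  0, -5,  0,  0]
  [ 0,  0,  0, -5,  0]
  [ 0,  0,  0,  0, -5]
A Jordan chain for λ = -5 of length 2:
v_1 = (-3, 0, 0, 0, 0)ᵀ
v_2 = (0, 0, 1, 0, 0)ᵀ

Let N = A − (-5)·I. We want v_2 with N^2 v_2 = 0 but N^1 v_2 ≠ 0; then v_{j-1} := N · v_j for j = 2, …, 2.

Pick v_2 = (0, 0, 1, 0, 0)ᵀ.
Then v_1 = N · v_2 = (-3, 0, 0, 0, 0)ᵀ.

Sanity check: (A − (-5)·I) v_1 = (0, 0, 0, 0, 0)ᵀ = 0. ✓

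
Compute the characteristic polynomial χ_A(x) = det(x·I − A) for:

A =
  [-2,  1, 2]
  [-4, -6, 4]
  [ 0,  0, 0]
x^3 + 8*x^2 + 16*x

Expanding det(x·I − A) (e.g. by cofactor expansion or by noting that A is similar to its Jordan form J, which has the same characteristic polynomial as A) gives
  χ_A(x) = x^3 + 8*x^2 + 16*x
which factors as x*(x + 4)^2. The eigenvalues (with algebraic multiplicities) are λ = -4 with multiplicity 2, λ = 0 with multiplicity 1.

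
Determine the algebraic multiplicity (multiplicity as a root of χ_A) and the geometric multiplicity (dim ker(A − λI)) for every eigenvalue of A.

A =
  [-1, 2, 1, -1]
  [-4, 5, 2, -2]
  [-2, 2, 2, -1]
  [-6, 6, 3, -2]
λ = 1: alg = 4, geom = 3

Step 1 — factor the characteristic polynomial to read off the algebraic multiplicities:
  χ_A(x) = (x - 1)^4

Step 2 — compute geometric multiplicities via the rank-nullity identity g(λ) = n − rank(A − λI):
  rank(A − (1)·I) = 1, so dim ker(A − (1)·I) = n − 1 = 3

Summary:
  λ = 1: algebraic multiplicity = 4, geometric multiplicity = 3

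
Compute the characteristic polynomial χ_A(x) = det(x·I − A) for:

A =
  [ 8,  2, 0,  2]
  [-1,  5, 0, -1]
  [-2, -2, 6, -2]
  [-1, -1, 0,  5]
x^4 - 24*x^3 + 216*x^2 - 864*x + 1296

Expanding det(x·I − A) (e.g. by cofactor expansion or by noting that A is similar to its Jordan form J, which has the same characteristic polynomial as A) gives
  χ_A(x) = x^4 - 24*x^3 + 216*x^2 - 864*x + 1296
which factors as (x - 6)^4. The eigenvalues (with algebraic multiplicities) are λ = 6 with multiplicity 4.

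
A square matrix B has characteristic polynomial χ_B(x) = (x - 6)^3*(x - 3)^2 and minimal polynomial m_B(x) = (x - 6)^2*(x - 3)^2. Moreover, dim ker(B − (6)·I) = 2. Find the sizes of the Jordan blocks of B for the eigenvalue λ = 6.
Block sizes for λ = 6: [2, 1]

Step 1 — from the characteristic polynomial, algebraic multiplicity of λ = 6 is 3. From dim ker(B − (6)·I) = 2, there are exactly 2 Jordan blocks for λ = 6.
Step 2 — from the minimal polynomial, the factor (x − 6)^2 tells us the largest block for λ = 6 has size 2.
Step 3 — with total size 3, 2 blocks, and largest block 2, the block sizes (in nonincreasing order) are [2, 1].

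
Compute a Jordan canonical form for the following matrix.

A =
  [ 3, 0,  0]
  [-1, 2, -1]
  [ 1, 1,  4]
J_2(3) ⊕ J_1(3)

The characteristic polynomial is
  det(x·I − A) = x^3 - 9*x^2 + 27*x - 27 = (x - 3)^3

Eigenvalues and multiplicities (the geometric multiplicity of λ is n − rank(A − λI), which equals the number of Jordan blocks for λ):
  λ = 3: algebraic multiplicity = 3, geometric multiplicity = 2

Determining the block sizes for each eigenvalue:
  λ = 3: 2 blocks summing to 3 forces exactly one block of size 2 and the rest size 1 → block sizes [2, 1]

Assembling the blocks gives a Jordan form
J =
  [3, 1, 0]
  [0, 3, 0]
  [0, 0, 3]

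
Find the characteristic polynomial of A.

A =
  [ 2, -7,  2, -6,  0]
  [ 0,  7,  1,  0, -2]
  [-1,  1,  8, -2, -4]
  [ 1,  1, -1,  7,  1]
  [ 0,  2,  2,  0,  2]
x^5 - 26*x^4 + 270*x^3 - 1400*x^2 + 3625*x - 3750

Expanding det(x·I − A) (e.g. by cofactor expansion or by noting that A is similar to its Jordan form J, which has the same characteristic polynomial as A) gives
  χ_A(x) = x^5 - 26*x^4 + 270*x^3 - 1400*x^2 + 3625*x - 3750
which factors as (x - 6)*(x - 5)^4. The eigenvalues (with algebraic multiplicities) are λ = 5 with multiplicity 4, λ = 6 with multiplicity 1.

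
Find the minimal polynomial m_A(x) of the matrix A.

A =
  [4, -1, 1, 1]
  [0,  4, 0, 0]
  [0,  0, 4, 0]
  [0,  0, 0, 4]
x^2 - 8*x + 16

The characteristic polynomial is χ_A(x) = (x - 4)^4, so the eigenvalues are known. The minimal polynomial is
  m_A(x) = Π_λ (x − λ)^{k_λ}
where k_λ is the size of the *largest* Jordan block for λ (equivalently, the smallest k with (A − λI)^k v = 0 for every generalised eigenvector v of λ).

  λ = 4: largest Jordan block has size 2, contributing (x − 4)^2

So m_A(x) = (x - 4)^2 = x^2 - 8*x + 16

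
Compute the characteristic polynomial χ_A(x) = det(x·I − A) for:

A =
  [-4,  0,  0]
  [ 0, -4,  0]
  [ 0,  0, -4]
x^3 + 12*x^2 + 48*x + 64

Expanding det(x·I − A) (e.g. by cofactor expansion or by noting that A is similar to its Jordan form J, which has the same characteristic polynomial as A) gives
  χ_A(x) = x^3 + 12*x^2 + 48*x + 64
which factors as (x + 4)^3. The eigenvalues (with algebraic multiplicities) are λ = -4 with multiplicity 3.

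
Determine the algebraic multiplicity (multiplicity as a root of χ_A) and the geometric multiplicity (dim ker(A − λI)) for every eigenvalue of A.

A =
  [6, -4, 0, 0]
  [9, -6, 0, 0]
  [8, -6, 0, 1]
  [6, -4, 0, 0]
λ = 0: alg = 4, geom = 2

Step 1 — factor the characteristic polynomial to read off the algebraic multiplicities:
  χ_A(x) = x^4

Step 2 — compute geometric multiplicities via the rank-nullity identity g(λ) = n − rank(A − λI):
  rank(A − (0)·I) = 2, so dim ker(A − (0)·I) = n − 2 = 2

Summary:
  λ = 0: algebraic multiplicity = 4, geometric multiplicity = 2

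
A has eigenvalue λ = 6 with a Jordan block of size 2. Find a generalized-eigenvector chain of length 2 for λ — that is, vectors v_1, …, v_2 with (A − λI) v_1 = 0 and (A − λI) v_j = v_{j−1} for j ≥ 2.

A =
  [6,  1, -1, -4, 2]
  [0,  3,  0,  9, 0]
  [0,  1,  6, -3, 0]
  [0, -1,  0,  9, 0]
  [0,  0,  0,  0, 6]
A Jordan chain for λ = 6 of length 2:
v_1 = (1, -3, 1, -1, 0)ᵀ
v_2 = (0, 1, 0, 0, 0)ᵀ

Let N = A − (6)·I. We want v_2 with N^2 v_2 = 0 but N^1 v_2 ≠ 0; then v_{j-1} := N · v_j for j = 2, …, 2.

Pick v_2 = (0, 1, 0, 0, 0)ᵀ.
Then v_1 = N · v_2 = (1, -3, 1, -1, 0)ᵀ.

Sanity check: (A − (6)·I) v_1 = (0, 0, 0, 0, 0)ᵀ = 0. ✓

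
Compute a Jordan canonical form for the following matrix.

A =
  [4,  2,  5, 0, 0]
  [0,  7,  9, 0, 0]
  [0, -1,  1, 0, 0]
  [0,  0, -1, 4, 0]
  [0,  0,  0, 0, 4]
J_3(4) ⊕ J_1(4) ⊕ J_1(4)

The characteristic polynomial is
  det(x·I − A) = x^5 - 20*x^4 + 160*x^3 - 640*x^2 + 1280*x - 1024 = (x - 4)^5

Eigenvalues and multiplicities (the geometric multiplicity of λ is n − rank(A − λI), which equals the number of Jordan blocks for λ):
  λ = 4: algebraic multiplicity = 5, geometric multiplicity = 3

Determining the block sizes for each eigenvalue:
  λ = 4: with am = 5 and gm = 3, the partition is not yet determined (e.g. several partitions of 5 into 3 parts exist). Let N = A − (4)·I. Computing rank(N^1) = 2, rank(N^2) = 1, rank(N^3) = 0; the number of blocks of size ≥ j is rank(N^{j−1}) − rank(N^j), giving [3, 1, 1]. So we have 1 block(s) of size 3, 2 block(s) of size 1 → block sizes [3, 1, 1]

Assembling the blocks gives a Jordan form
J =
  [4, 1, 0, 0, 0]
  [0, 4, 1, 0, 0]
  [0, 0, 4, 0, 0]
  [0, 0, 0, 4, 0]
  [0, 0, 0, 0, 4]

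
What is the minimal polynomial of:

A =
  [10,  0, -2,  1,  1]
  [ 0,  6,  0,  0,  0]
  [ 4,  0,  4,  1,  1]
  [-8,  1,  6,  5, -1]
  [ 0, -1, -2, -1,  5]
x^2 - 12*x + 36

The characteristic polynomial is χ_A(x) = (x - 6)^5, so the eigenvalues are known. The minimal polynomial is
  m_A(x) = Π_λ (x − λ)^{k_λ}
where k_λ is the size of the *largest* Jordan block for λ (equivalently, the smallest k with (A − λI)^k v = 0 for every generalised eigenvector v of λ).

  λ = 6: largest Jordan block has size 2, contributing (x − 6)^2

So m_A(x) = (x - 6)^2 = x^2 - 12*x + 36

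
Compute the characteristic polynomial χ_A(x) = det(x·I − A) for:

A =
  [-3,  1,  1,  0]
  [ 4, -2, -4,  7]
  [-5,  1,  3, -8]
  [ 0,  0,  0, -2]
x^4 + 4*x^3 - 16*x - 16

Expanding det(x·I − A) (e.g. by cofactor expansion or by noting that A is similar to its Jordan form J, which has the same characteristic polynomial as A) gives
  χ_A(x) = x^4 + 4*x^3 - 16*x - 16
which factors as (x - 2)*(x + 2)^3. The eigenvalues (with algebraic multiplicities) are λ = -2 with multiplicity 3, λ = 2 with multiplicity 1.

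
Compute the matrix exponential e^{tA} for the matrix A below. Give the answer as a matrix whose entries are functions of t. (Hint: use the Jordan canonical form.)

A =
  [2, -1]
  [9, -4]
e^{tA} =
  [3*t*exp(-t) + exp(-t), -t*exp(-t)]
  [9*t*exp(-t), -3*t*exp(-t) + exp(-t)]

Strategy: write A = P · J · P⁻¹ where J is a Jordan canonical form, so e^{tA} = P · e^{tJ} · P⁻¹, and e^{tJ} can be computed block-by-block.

A has Jordan form
J =
  [-1,  1]
  [ 0, -1]
(up to reordering of blocks).

Per-block formulas:
  For a 2×2 Jordan block J_2(-1): exp(t · J_2(-1)) = e^(-1t)·(I + t·N), where N is the 2×2 nilpotent shift.

After assembling e^{tJ} and conjugating by P, we get:

e^{tA} =
  [3*t*exp(-t) + exp(-t), -t*exp(-t)]
  [9*t*exp(-t), -3*t*exp(-t) + exp(-t)]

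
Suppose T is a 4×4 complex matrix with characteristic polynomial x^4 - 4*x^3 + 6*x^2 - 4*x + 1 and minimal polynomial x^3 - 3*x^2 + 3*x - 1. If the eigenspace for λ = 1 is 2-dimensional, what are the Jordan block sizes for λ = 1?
Block sizes for λ = 1: [3, 1]

Step 1 — from the characteristic polynomial, algebraic multiplicity of λ = 1 is 4. From dim ker(T − (1)·I) = 2, there are exactly 2 Jordan blocks for λ = 1.
Step 2 — from the minimal polynomial, the factor (x − 1)^3 tells us the largest block for λ = 1 has size 3.
Step 3 — with total size 4, 2 blocks, and largest block 3, the block sizes (in nonincreasing order) are [3, 1].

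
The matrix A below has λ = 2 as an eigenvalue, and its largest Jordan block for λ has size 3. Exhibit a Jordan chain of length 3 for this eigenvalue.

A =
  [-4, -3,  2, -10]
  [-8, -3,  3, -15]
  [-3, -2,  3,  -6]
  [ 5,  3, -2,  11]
A Jordan chain for λ = 2 of length 3:
v_1 = (-1, -2, -1, 1)ᵀ
v_2 = (-3, -5, -2, 3)ᵀ
v_3 = (0, 1, 0, 0)ᵀ

Let N = A − (2)·I. We want v_3 with N^3 v_3 = 0 but N^2 v_3 ≠ 0; then v_{j-1} := N · v_j for j = 3, …, 2.

Pick v_3 = (0, 1, 0, 0)ᵀ.
Then v_2 = N · v_3 = (-3, -5, -2, 3)ᵀ.
Then v_1 = N · v_2 = (-1, -2, -1, 1)ᵀ.

Sanity check: (A − (2)·I) v_1 = (0, 0, 0, 0)ᵀ = 0. ✓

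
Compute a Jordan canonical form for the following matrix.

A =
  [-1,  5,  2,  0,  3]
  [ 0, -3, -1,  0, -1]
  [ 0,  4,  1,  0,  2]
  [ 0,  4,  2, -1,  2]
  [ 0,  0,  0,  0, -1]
J_3(-1) ⊕ J_1(-1) ⊕ J_1(-1)

The characteristic polynomial is
  det(x·I − A) = x^5 + 5*x^4 + 10*x^3 + 10*x^2 + 5*x + 1 = (x + 1)^5

Eigenvalues and multiplicities (the geometric multiplicity of λ is n − rank(A − λI), which equals the number of Jordan blocks for λ):
  λ = -1: algebraic multiplicity = 5, geometric multiplicity = 3

Determining the block sizes for each eigenvalue:
  λ = -1: with am = 5 and gm = 3, the partition is not yet determined (e.g. several partitions of 5 into 3 parts exist). Let N = A − (-1)·I. Computing rank(N^1) = 2, rank(N^2) = 1, rank(N^3) = 0; the number of blocks of size ≥ j is rank(N^{j−1}) − rank(N^j), giving [3, 1, 1]. So we have 1 block(s) of size 3, 2 block(s) of size 1 → block sizes [3, 1, 1]

Assembling the blocks gives a Jordan form
J =
  [-1,  1,  0,  0,  0]
  [ 0, -1,  1,  0,  0]
  [ 0,  0, -1,  0,  0]
  [ 0,  0,  0, -1,  0]
  [ 0,  0,  0,  0, -1]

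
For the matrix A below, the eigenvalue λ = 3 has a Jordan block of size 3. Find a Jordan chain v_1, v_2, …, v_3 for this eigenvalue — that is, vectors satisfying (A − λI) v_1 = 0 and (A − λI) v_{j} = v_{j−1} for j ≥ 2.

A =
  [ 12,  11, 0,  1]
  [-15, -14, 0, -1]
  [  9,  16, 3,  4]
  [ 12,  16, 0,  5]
A Jordan chain for λ = 3 of length 3:
v_1 = (0, 0, -2, 0)ᵀ
v_2 = (-2, 2, -7, -4)ᵀ
v_3 = (1, -1, 0, 0)ᵀ

Let N = A − (3)·I. We want v_3 with N^3 v_3 = 0 but N^2 v_3 ≠ 0; then v_{j-1} := N · v_j for j = 3, …, 2.

Pick v_3 = (1, -1, 0, 0)ᵀ.
Then v_2 = N · v_3 = (-2, 2, -7, -4)ᵀ.
Then v_1 = N · v_2 = (0, 0, -2, 0)ᵀ.

Sanity check: (A − (3)·I) v_1 = (0, 0, 0, 0)ᵀ = 0. ✓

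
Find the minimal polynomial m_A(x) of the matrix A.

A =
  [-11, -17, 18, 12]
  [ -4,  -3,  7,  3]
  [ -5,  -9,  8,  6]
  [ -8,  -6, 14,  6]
x^3

The characteristic polynomial is χ_A(x) = x^4, so the eigenvalues are known. The minimal polynomial is
  m_A(x) = Π_λ (x − λ)^{k_λ}
where k_λ is the size of the *largest* Jordan block for λ (equivalently, the smallest k with (A − λI)^k v = 0 for every generalised eigenvector v of λ).

  λ = 0: largest Jordan block has size 3, contributing (x − 0)^3

So m_A(x) = x^3 = x^3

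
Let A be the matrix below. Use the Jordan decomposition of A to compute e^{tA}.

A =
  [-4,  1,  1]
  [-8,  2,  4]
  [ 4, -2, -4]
e^{tA} =
  [-2*t*exp(-2*t) + exp(-2*t), t*exp(-2*t), t*exp(-2*t)]
  [-8*t*exp(-2*t), 4*t*exp(-2*t) + exp(-2*t), 4*t*exp(-2*t)]
  [4*t*exp(-2*t), -2*t*exp(-2*t), -2*t*exp(-2*t) + exp(-2*t)]

Strategy: write A = P · J · P⁻¹ where J is a Jordan canonical form, so e^{tA} = P · e^{tJ} · P⁻¹, and e^{tJ} can be computed block-by-block.

A has Jordan form
J =
  [-2,  1,  0]
  [ 0, -2,  0]
  [ 0,  0, -2]
(up to reordering of blocks).

Per-block formulas:
  For a 1×1 block at λ = -2: exp(t · [-2]) = [e^(-2t)].
  For a 2×2 Jordan block J_2(-2): exp(t · J_2(-2)) = e^(-2t)·(I + t·N), where N is the 2×2 nilpotent shift.

After assembling e^{tJ} and conjugating by P, we get:

e^{tA} =
  [-2*t*exp(-2*t) + exp(-2*t), t*exp(-2*t), t*exp(-2*t)]
  [-8*t*exp(-2*t), 4*t*exp(-2*t) + exp(-2*t), 4*t*exp(-2*t)]
  [4*t*exp(-2*t), -2*t*exp(-2*t), -2*t*exp(-2*t) + exp(-2*t)]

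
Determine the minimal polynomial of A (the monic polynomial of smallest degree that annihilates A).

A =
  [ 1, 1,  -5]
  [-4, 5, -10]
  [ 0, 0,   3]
x^2 - 6*x + 9

The characteristic polynomial is χ_A(x) = (x - 3)^3, so the eigenvalues are known. The minimal polynomial is
  m_A(x) = Π_λ (x − λ)^{k_λ}
where k_λ is the size of the *largest* Jordan block for λ (equivalently, the smallest k with (A − λI)^k v = 0 for every generalised eigenvector v of λ).

  λ = 3: largest Jordan block has size 2, contributing (x − 3)^2

So m_A(x) = (x - 3)^2 = x^2 - 6*x + 9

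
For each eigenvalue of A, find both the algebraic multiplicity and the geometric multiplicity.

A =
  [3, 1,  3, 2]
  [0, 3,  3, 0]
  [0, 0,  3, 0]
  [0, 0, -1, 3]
λ = 3: alg = 4, geom = 2

Step 1 — factor the characteristic polynomial to read off the algebraic multiplicities:
  χ_A(x) = (x - 3)^4

Step 2 — compute geometric multiplicities via the rank-nullity identity g(λ) = n − rank(A − λI):
  rank(A − (3)·I) = 2, so dim ker(A − (3)·I) = n − 2 = 2

Summary:
  λ = 3: algebraic multiplicity = 4, geometric multiplicity = 2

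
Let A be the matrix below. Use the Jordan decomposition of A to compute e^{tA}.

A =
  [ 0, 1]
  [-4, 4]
e^{tA} =
  [-2*t*exp(2*t) + exp(2*t), t*exp(2*t)]
  [-4*t*exp(2*t), 2*t*exp(2*t) + exp(2*t)]

Strategy: write A = P · J · P⁻¹ where J is a Jordan canonical form, so e^{tA} = P · e^{tJ} · P⁻¹, and e^{tJ} can be computed block-by-block.

A has Jordan form
J =
  [2, 1]
  [0, 2]
(up to reordering of blocks).

Per-block formulas:
  For a 2×2 Jordan block J_2(2): exp(t · J_2(2)) = e^(2t)·(I + t·N), where N is the 2×2 nilpotent shift.

After assembling e^{tJ} and conjugating by P, we get:

e^{tA} =
  [-2*t*exp(2*t) + exp(2*t), t*exp(2*t)]
  [-4*t*exp(2*t), 2*t*exp(2*t) + exp(2*t)]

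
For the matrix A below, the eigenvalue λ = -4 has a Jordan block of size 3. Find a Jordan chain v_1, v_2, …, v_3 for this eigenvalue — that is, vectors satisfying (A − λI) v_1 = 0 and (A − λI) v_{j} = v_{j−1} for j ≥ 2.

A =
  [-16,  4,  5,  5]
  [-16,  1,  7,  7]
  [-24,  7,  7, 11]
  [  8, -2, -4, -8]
A Jordan chain for λ = -4 of length 3:
v_1 = (-3, -4, -6, 2)ᵀ
v_2 = (4, 5, 7, -2)ᵀ
v_3 = (0, 1, 0, 0)ᵀ

Let N = A − (-4)·I. We want v_3 with N^3 v_3 = 0 but N^2 v_3 ≠ 0; then v_{j-1} := N · v_j for j = 3, …, 2.

Pick v_3 = (0, 1, 0, 0)ᵀ.
Then v_2 = N · v_3 = (4, 5, 7, -2)ᵀ.
Then v_1 = N · v_2 = (-3, -4, -6, 2)ᵀ.

Sanity check: (A − (-4)·I) v_1 = (0, 0, 0, 0)ᵀ = 0. ✓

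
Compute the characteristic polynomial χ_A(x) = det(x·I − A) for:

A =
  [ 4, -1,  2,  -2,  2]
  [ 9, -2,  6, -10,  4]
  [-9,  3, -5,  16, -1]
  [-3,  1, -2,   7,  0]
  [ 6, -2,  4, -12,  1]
x^5 - 5*x^4 + 10*x^3 - 10*x^2 + 5*x - 1

Expanding det(x·I − A) (e.g. by cofactor expansion or by noting that A is similar to its Jordan form J, which has the same characteristic polynomial as A) gives
  χ_A(x) = x^5 - 5*x^4 + 10*x^3 - 10*x^2 + 5*x - 1
which factors as (x - 1)^5. The eigenvalues (with algebraic multiplicities) are λ = 1 with multiplicity 5.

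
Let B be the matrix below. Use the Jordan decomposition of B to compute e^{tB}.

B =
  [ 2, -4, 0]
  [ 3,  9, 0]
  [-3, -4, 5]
e^{tB} =
  [-3*exp(6*t) + 4*exp(5*t), -4*exp(6*t) + 4*exp(5*t), 0]
  [3*exp(6*t) - 3*exp(5*t), 4*exp(6*t) - 3*exp(5*t), 0]
  [-3*exp(6*t) + 3*exp(5*t), -4*exp(6*t) + 4*exp(5*t), exp(5*t)]

Strategy: write B = P · J · P⁻¹ where J is a Jordan canonical form, so e^{tB} = P · e^{tJ} · P⁻¹, and e^{tJ} can be computed block-by-block.

B has Jordan form
J =
  [5, 0, 0]
  [0, 5, 0]
  [0, 0, 6]
(up to reordering of blocks).

Per-block formulas:
  For a 1×1 block at λ = 6: exp(t · [6]) = [e^(6t)].
  For a 1×1 block at λ = 5: exp(t · [5]) = [e^(5t)].

After assembling e^{tJ} and conjugating by P, we get:

e^{tB} =
  [-3*exp(6*t) + 4*exp(5*t), -4*exp(6*t) + 4*exp(5*t), 0]
  [3*exp(6*t) - 3*exp(5*t), 4*exp(6*t) - 3*exp(5*t), 0]
  [-3*exp(6*t) + 3*exp(5*t), -4*exp(6*t) + 4*exp(5*t), exp(5*t)]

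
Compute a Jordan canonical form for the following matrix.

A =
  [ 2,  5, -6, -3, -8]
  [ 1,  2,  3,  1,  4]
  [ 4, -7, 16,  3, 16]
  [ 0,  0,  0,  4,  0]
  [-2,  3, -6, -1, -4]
J_3(4) ⊕ J_1(4) ⊕ J_1(4)

The characteristic polynomial is
  det(x·I − A) = x^5 - 20*x^4 + 160*x^3 - 640*x^2 + 1280*x - 1024 = (x - 4)^5

Eigenvalues and multiplicities (the geometric multiplicity of λ is n − rank(A − λI), which equals the number of Jordan blocks for λ):
  λ = 4: algebraic multiplicity = 5, geometric multiplicity = 3

Determining the block sizes for each eigenvalue:
  λ = 4: with am = 5 and gm = 3, the partition is not yet determined (e.g. several partitions of 5 into 3 parts exist). Let N = A − (4)·I. Computing rank(N^1) = 2, rank(N^2) = 1, rank(N^3) = 0; the number of blocks of size ≥ j is rank(N^{j−1}) − rank(N^j), giving [3, 1, 1]. So we have 1 block(s) of size 3, 2 block(s) of size 1 → block sizes [3, 1, 1]

Assembling the blocks gives a Jordan form
J =
  [4, 1, 0, 0, 0]
  [0, 4, 1, 0, 0]
  [0, 0, 4, 0, 0]
  [0, 0, 0, 4, 0]
  [0, 0, 0, 0, 4]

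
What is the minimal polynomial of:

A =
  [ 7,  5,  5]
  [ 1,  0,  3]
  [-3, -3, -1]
x^3 - 6*x^2 + 12*x - 8

The characteristic polynomial is χ_A(x) = (x - 2)^3, so the eigenvalues are known. The minimal polynomial is
  m_A(x) = Π_λ (x − λ)^{k_λ}
where k_λ is the size of the *largest* Jordan block for λ (equivalently, the smallest k with (A − λI)^k v = 0 for every generalised eigenvector v of λ).

  λ = 2: largest Jordan block has size 3, contributing (x − 2)^3

So m_A(x) = (x - 2)^3 = x^3 - 6*x^2 + 12*x - 8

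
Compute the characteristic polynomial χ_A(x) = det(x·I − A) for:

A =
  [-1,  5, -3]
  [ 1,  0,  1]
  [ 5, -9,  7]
x^3 - 6*x^2 + 12*x - 8

Expanding det(x·I − A) (e.g. by cofactor expansion or by noting that A is similar to its Jordan form J, which has the same characteristic polynomial as A) gives
  χ_A(x) = x^3 - 6*x^2 + 12*x - 8
which factors as (x - 2)^3. The eigenvalues (with algebraic multiplicities) are λ = 2 with multiplicity 3.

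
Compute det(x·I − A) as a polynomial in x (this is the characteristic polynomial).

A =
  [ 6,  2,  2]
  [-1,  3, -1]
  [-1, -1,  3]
x^3 - 12*x^2 + 48*x - 64

Expanding det(x·I − A) (e.g. by cofactor expansion or by noting that A is similar to its Jordan form J, which has the same characteristic polynomial as A) gives
  χ_A(x) = x^3 - 12*x^2 + 48*x - 64
which factors as (x - 4)^3. The eigenvalues (with algebraic multiplicities) are λ = 4 with multiplicity 3.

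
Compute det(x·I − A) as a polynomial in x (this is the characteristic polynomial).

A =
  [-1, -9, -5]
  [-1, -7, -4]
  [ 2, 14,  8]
x^3

Expanding det(x·I − A) (e.g. by cofactor expansion or by noting that A is similar to its Jordan form J, which has the same characteristic polynomial as A) gives
  χ_A(x) = x^3
which factors as x^3. The eigenvalues (with algebraic multiplicities) are λ = 0 with multiplicity 3.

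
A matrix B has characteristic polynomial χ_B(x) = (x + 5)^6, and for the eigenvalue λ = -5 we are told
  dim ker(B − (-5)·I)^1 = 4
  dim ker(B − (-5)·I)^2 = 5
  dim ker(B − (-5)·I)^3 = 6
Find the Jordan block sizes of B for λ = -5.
Block sizes for λ = -5: [3, 1, 1, 1]

From the dimensions of kernels of powers, the number of Jordan blocks of size at least j is d_j − d_{j−1} where d_j = dim ker(N^j) (with d_0 = 0). Computing the differences gives [4, 1, 1].
The number of blocks of size exactly k is (#blocks of size ≥ k) − (#blocks of size ≥ k + 1), so the partition is: 3 block(s) of size 1, 1 block(s) of size 3.
In nonincreasing order the block sizes are [3, 1, 1, 1].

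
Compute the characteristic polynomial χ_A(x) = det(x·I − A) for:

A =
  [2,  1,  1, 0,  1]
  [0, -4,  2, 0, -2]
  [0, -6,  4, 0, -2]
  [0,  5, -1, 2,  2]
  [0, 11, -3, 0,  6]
x^5 - 10*x^4 + 40*x^3 - 80*x^2 + 80*x - 32

Expanding det(x·I − A) (e.g. by cofactor expansion or by noting that A is similar to its Jordan form J, which has the same characteristic polynomial as A) gives
  χ_A(x) = x^5 - 10*x^4 + 40*x^3 - 80*x^2 + 80*x - 32
which factors as (x - 2)^5. The eigenvalues (with algebraic multiplicities) are λ = 2 with multiplicity 5.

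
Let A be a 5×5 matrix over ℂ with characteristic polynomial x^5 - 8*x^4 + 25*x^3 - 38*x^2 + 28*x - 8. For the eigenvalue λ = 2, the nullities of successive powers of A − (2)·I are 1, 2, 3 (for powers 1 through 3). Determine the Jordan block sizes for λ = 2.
Block sizes for λ = 2: [3]

From the dimensions of kernels of powers, the number of Jordan blocks of size at least j is d_j − d_{j−1} where d_j = dim ker(N^j) (with d_0 = 0). Computing the differences gives [1, 1, 1].
The number of blocks of size exactly k is (#blocks of size ≥ k) − (#blocks of size ≥ k + 1), so the partition is: 1 block(s) of size 3.
In nonincreasing order the block sizes are [3].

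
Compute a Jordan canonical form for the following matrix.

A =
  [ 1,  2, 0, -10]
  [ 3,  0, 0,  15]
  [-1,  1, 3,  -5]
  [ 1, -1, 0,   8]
J_2(3) ⊕ J_1(3) ⊕ J_1(3)

The characteristic polynomial is
  det(x·I − A) = x^4 - 12*x^3 + 54*x^2 - 108*x + 81 = (x - 3)^4

Eigenvalues and multiplicities (the geometric multiplicity of λ is n − rank(A − λI), which equals the number of Jordan blocks for λ):
  λ = 3: algebraic multiplicity = 4, geometric multiplicity = 3

Determining the block sizes for each eigenvalue:
  λ = 3: 3 blocks summing to 4 forces exactly one block of size 2 and the rest size 1 → block sizes [2, 1, 1]

Assembling the blocks gives a Jordan form
J =
  [3, 1, 0, 0]
  [0, 3, 0, 0]
  [0, 0, 3, 0]
  [0, 0, 0, 3]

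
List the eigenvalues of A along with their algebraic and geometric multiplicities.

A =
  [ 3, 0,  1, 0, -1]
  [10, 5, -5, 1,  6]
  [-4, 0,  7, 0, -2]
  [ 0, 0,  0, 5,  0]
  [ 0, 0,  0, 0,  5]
λ = 5: alg = 5, geom = 3

Step 1 — factor the characteristic polynomial to read off the algebraic multiplicities:
  χ_A(x) = (x - 5)^5

Step 2 — compute geometric multiplicities via the rank-nullity identity g(λ) = n − rank(A − λI):
  rank(A − (5)·I) = 2, so dim ker(A − (5)·I) = n − 2 = 3

Summary:
  λ = 5: algebraic multiplicity = 5, geometric multiplicity = 3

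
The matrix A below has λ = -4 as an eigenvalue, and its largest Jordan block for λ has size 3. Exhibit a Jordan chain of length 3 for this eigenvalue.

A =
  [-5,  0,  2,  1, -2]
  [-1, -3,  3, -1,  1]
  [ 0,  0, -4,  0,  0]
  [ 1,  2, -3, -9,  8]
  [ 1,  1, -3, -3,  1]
A Jordan chain for λ = -4 of length 3:
v_1 = (1, 1, 0, -1, -1)ᵀ
v_2 = (2, 3, 0, -3, -3)ᵀ
v_3 = (0, 0, 1, 0, 0)ᵀ

Let N = A − (-4)·I. We want v_3 with N^3 v_3 = 0 but N^2 v_3 ≠ 0; then v_{j-1} := N · v_j for j = 3, …, 2.

Pick v_3 = (0, 0, 1, 0, 0)ᵀ.
Then v_2 = N · v_3 = (2, 3, 0, -3, -3)ᵀ.
Then v_1 = N · v_2 = (1, 1, 0, -1, -1)ᵀ.

Sanity check: (A − (-4)·I) v_1 = (0, 0, 0, 0, 0)ᵀ = 0. ✓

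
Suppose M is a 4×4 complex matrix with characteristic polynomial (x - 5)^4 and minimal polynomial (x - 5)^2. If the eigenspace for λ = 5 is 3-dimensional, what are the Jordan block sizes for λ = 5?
Block sizes for λ = 5: [2, 1, 1]

Step 1 — from the characteristic polynomial, algebraic multiplicity of λ = 5 is 4. From dim ker(M − (5)·I) = 3, there are exactly 3 Jordan blocks for λ = 5.
Step 2 — from the minimal polynomial, the factor (x − 5)^2 tells us the largest block for λ = 5 has size 2.
Step 3 — with total size 4, 3 blocks, and largest block 2, the block sizes (in nonincreasing order) are [2, 1, 1].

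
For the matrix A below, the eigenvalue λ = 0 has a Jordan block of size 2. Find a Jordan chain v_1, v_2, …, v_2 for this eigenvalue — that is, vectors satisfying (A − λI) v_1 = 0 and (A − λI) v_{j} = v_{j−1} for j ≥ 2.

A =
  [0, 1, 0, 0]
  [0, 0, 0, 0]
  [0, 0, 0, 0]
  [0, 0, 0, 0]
A Jordan chain for λ = 0 of length 2:
v_1 = (1, 0, 0, 0)ᵀ
v_2 = (0, 1, 0, 0)ᵀ

Let N = A − (0)·I. We want v_2 with N^2 v_2 = 0 but N^1 v_2 ≠ 0; then v_{j-1} := N · v_j for j = 2, …, 2.

Pick v_2 = (0, 1, 0, 0)ᵀ.
Then v_1 = N · v_2 = (1, 0, 0, 0)ᵀ.

Sanity check: (A − (0)·I) v_1 = (0, 0, 0, 0)ᵀ = 0. ✓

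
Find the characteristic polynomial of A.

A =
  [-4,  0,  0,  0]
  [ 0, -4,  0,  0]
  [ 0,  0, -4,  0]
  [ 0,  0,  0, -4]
x^4 + 16*x^3 + 96*x^2 + 256*x + 256

Expanding det(x·I − A) (e.g. by cofactor expansion or by noting that A is similar to its Jordan form J, which has the same characteristic polynomial as A) gives
  χ_A(x) = x^4 + 16*x^3 + 96*x^2 + 256*x + 256
which factors as (x + 4)^4. The eigenvalues (with algebraic multiplicities) are λ = -4 with multiplicity 4.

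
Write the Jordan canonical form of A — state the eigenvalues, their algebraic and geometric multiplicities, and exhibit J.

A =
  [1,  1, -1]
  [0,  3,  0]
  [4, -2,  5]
J_2(3) ⊕ J_1(3)

The characteristic polynomial is
  det(x·I − A) = x^3 - 9*x^2 + 27*x - 27 = (x - 3)^3

Eigenvalues and multiplicities (the geometric multiplicity of λ is n − rank(A − λI), which equals the number of Jordan blocks for λ):
  λ = 3: algebraic multiplicity = 3, geometric multiplicity = 2

Determining the block sizes for each eigenvalue:
  λ = 3: 2 blocks summing to 3 forces exactly one block of size 2 and the rest size 1 → block sizes [2, 1]

Assembling the blocks gives a Jordan form
J =
  [3, 1, 0]
  [0, 3, 0]
  [0, 0, 3]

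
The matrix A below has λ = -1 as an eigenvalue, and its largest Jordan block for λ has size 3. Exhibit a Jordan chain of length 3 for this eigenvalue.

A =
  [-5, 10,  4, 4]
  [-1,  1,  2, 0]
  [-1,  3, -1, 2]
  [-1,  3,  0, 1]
A Jordan chain for λ = -1 of length 3:
v_1 = (-2, 0, -1, -1)ᵀ
v_2 = (-4, -1, -1, -1)ᵀ
v_3 = (1, 0, 0, 0)ᵀ

Let N = A − (-1)·I. We want v_3 with N^3 v_3 = 0 but N^2 v_3 ≠ 0; then v_{j-1} := N · v_j for j = 3, …, 2.

Pick v_3 = (1, 0, 0, 0)ᵀ.
Then v_2 = N · v_3 = (-4, -1, -1, -1)ᵀ.
Then v_1 = N · v_2 = (-2, 0, -1, -1)ᵀ.

Sanity check: (A − (-1)·I) v_1 = (0, 0, 0, 0)ᵀ = 0. ✓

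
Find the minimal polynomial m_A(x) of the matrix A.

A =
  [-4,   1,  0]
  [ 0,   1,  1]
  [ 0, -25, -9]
x^3 + 12*x^2 + 48*x + 64

The characteristic polynomial is χ_A(x) = (x + 4)^3, so the eigenvalues are known. The minimal polynomial is
  m_A(x) = Π_λ (x − λ)^{k_λ}
where k_λ is the size of the *largest* Jordan block for λ (equivalently, the smallest k with (A − λI)^k v = 0 for every generalised eigenvector v of λ).

  λ = -4: largest Jordan block has size 3, contributing (x + 4)^3

So m_A(x) = (x + 4)^3 = x^3 + 12*x^2 + 48*x + 64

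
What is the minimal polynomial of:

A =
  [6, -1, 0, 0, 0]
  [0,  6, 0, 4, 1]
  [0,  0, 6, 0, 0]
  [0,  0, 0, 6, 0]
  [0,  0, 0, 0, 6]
x^3 - 18*x^2 + 108*x - 216

The characteristic polynomial is χ_A(x) = (x - 6)^5, so the eigenvalues are known. The minimal polynomial is
  m_A(x) = Π_λ (x − λ)^{k_λ}
where k_λ is the size of the *largest* Jordan block for λ (equivalently, the smallest k with (A − λI)^k v = 0 for every generalised eigenvector v of λ).

  λ = 6: largest Jordan block has size 3, contributing (x − 6)^3

So m_A(x) = (x - 6)^3 = x^3 - 18*x^2 + 108*x - 216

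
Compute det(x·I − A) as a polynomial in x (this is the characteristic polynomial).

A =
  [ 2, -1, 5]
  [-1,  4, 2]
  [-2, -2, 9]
x^3 - 15*x^2 + 75*x - 125

Expanding det(x·I − A) (e.g. by cofactor expansion or by noting that A is similar to its Jordan form J, which has the same characteristic polynomial as A) gives
  χ_A(x) = x^3 - 15*x^2 + 75*x - 125
which factors as (x - 5)^3. The eigenvalues (with algebraic multiplicities) are λ = 5 with multiplicity 3.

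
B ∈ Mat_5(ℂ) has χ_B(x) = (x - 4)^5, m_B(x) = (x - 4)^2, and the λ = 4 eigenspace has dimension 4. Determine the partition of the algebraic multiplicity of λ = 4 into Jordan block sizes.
Block sizes for λ = 4: [2, 1, 1, 1]

Step 1 — from the characteristic polynomial, algebraic multiplicity of λ = 4 is 5. From dim ker(B − (4)·I) = 4, there are exactly 4 Jordan blocks for λ = 4.
Step 2 — from the minimal polynomial, the factor (x − 4)^2 tells us the largest block for λ = 4 has size 2.
Step 3 — with total size 5, 4 blocks, and largest block 2, the block sizes (in nonincreasing order) are [2, 1, 1, 1].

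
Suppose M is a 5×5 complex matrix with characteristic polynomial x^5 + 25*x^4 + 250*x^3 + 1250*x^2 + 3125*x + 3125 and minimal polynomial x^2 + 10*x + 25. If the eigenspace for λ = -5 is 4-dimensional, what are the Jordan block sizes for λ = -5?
Block sizes for λ = -5: [2, 1, 1, 1]

Step 1 — from the characteristic polynomial, algebraic multiplicity of λ = -5 is 5. From dim ker(M − (-5)·I) = 4, there are exactly 4 Jordan blocks for λ = -5.
Step 2 — from the minimal polynomial, the factor (x + 5)^2 tells us the largest block for λ = -5 has size 2.
Step 3 — with total size 5, 4 blocks, and largest block 2, the block sizes (in nonincreasing order) are [2, 1, 1, 1].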